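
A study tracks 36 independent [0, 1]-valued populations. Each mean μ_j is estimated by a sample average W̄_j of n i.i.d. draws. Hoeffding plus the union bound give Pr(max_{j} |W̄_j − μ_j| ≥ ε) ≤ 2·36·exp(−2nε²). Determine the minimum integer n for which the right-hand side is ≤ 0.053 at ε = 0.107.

Need 2·36·exp(−2nε²) ≤ 0.053, i.e. exp(−2nε²) ≤ 0.053/72.
So 2nε² ≥ ln(72/0.053) = 7.214129.
Hence n ≥ 7.214129/(2·0.107²) = 315.055.
The smallest integer n is 316.

316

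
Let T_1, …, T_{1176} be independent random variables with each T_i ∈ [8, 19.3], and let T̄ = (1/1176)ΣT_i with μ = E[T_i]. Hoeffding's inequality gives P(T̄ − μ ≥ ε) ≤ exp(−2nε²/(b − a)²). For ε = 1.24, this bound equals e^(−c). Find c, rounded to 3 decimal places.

c = 2nε²/(b − a)² = 2·1176·1.24² / 11.3² = 28.3220.

28.322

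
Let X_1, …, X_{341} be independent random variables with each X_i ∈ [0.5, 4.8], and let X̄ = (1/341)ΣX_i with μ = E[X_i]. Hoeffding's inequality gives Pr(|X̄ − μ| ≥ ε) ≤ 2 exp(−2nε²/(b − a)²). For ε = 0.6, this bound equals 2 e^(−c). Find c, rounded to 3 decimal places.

c = 2nε²/(b − a)² = 2·341·0.6² / 4.3² = 13.2785.

13.279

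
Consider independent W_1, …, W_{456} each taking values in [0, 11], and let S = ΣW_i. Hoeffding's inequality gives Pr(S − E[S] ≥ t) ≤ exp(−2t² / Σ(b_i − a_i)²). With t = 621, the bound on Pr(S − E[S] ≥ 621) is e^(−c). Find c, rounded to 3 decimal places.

13.979

Σ(b_i − a_i)² = 456·(11)² = 55176.
c = 2t²/55176 = 2·621²/55176 = 13.9786.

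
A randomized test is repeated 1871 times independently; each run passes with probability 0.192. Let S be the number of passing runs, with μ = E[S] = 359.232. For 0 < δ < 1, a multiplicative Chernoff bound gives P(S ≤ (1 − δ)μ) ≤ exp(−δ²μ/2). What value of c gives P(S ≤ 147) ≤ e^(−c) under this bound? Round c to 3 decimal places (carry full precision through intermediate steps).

62.693

Write 147 = (1 − δ)μ, so δ = 1 − 147/359.232 = 0.5907937…
Then the exponent is δ²μ/2 = (μ − 147)²/(2μ) = 62.692664.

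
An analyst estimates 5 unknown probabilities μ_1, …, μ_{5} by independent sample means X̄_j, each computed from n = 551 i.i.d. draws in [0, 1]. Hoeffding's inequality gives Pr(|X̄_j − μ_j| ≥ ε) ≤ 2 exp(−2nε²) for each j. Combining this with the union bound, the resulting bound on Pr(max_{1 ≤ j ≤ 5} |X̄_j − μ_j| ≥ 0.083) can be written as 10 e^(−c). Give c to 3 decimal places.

Union bound over the 5 events: Pr(max_{1 ≤ j ≤ 5} |X̄_j − μ_j| ≥ 0.083) ≤ 5·2·exp(−2nε²) = 10 exp(−2·551·0.083²).
So c = 2·551·0.083² = 7.5917.

7.592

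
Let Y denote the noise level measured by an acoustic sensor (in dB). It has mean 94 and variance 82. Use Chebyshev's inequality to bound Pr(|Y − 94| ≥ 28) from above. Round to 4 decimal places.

0.1046

Chebyshev: Pr(|Y − μ| ≥ t) ≤ Var(Y)/t².
Bound = 82 / 784 = 0.1046.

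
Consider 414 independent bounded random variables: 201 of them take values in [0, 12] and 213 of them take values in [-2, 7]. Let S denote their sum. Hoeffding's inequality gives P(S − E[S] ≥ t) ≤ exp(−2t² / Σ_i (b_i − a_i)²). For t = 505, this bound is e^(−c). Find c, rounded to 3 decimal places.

Σ(b_i − a_i)² = 201·12² + 213·9² = 46197.
c = 2t² / 46197 = 2·505² / 46197 = 11.0408.

11.041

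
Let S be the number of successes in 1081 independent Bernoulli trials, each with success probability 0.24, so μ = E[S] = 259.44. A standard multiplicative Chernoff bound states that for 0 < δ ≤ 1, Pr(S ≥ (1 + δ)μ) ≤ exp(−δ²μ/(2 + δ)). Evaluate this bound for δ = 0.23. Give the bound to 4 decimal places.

0.0021

Exponent = δ²μ/(2 + δ) = 0.23²·259.44/2.23 = 6.1544.
Bound = exp(−6.1544) = 0.00212.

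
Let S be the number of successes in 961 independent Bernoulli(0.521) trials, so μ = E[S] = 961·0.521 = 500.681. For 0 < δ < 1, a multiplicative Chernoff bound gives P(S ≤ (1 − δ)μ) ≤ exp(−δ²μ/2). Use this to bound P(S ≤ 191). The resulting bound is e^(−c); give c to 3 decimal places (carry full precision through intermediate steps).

Write 191 = (1 − δ)μ, so δ = 1 − 191/500.681 = 0.6185196…
Then the exponent is δ²μ/2 = (μ − 191)²/(2μ) = 95.771880.

95.772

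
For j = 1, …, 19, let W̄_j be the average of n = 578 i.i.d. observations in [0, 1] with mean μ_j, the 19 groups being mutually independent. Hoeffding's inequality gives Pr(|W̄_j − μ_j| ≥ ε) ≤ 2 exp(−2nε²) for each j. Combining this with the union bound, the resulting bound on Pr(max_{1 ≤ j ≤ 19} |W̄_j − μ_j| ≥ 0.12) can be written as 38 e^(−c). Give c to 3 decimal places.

16.646

Union bound over the 19 events: Pr(max_{1 ≤ j ≤ 19} |W̄_j − μ_j| ≥ 0.12) ≤ 19·2·exp(−2nε²) = 38 exp(−2·578·0.12²).
So c = 2·578·0.12² = 16.6464.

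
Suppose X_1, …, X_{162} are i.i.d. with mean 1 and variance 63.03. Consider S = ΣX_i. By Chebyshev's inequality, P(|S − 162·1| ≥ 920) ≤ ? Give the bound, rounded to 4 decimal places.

Var(S) = n·Var(X_i) = 162·63.03 = 10210.86.
Chebyshev: P(|S − 162·1| ≥ 920) ≤ Var(S)/920² = 10210.86/846400 = 0.0121.

0.0121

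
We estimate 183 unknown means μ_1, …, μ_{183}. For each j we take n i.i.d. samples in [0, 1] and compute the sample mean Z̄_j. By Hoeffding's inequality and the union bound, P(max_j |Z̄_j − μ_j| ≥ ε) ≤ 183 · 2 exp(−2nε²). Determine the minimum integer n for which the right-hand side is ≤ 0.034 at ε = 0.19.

129

Need 2·183·exp(−2nε²) ≤ 0.034, i.e. exp(−2nε²) ≤ 0.034/366.
So 2nε² ≥ ln(366/0.034) = 9.284028.
Hence n ≥ 9.284028/(2·0.19²) = 128.588.
The smallest integer n is 129.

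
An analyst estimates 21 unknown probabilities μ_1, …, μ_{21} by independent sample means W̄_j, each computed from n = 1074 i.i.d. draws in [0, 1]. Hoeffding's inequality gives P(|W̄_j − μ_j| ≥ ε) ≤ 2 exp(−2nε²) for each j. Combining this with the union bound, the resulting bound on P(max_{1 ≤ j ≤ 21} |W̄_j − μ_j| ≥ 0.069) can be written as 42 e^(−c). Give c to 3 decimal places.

10.227

Union bound over the 21 events: P(max_{1 ≤ j ≤ 21} |W̄_j − μ_j| ≥ 0.069) ≤ 21·2·exp(−2nε²) = 42 exp(−2·1074·0.069²).
So c = 2·1074·0.069² = 10.2266.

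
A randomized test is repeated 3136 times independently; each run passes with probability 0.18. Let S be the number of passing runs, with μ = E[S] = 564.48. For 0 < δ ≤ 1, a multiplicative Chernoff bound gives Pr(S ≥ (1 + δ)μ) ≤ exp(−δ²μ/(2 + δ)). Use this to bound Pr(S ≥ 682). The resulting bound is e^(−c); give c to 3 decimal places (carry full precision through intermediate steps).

11.080

Write 682 = (1 + δ)μ, so δ = 682/564.48 − 1 = 0.2081916…
Then the exponent is δ²μ/(2 + δ) = (682 − μ)² / (μ·(2 + δ)) = 11.079961.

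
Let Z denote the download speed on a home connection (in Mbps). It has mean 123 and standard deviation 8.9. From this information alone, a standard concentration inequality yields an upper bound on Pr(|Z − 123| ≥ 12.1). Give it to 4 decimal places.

0.5410

Mean and variance are known, so Chebyshev's inequality applies.
Chebyshev: Pr(|Z − μ| ≥ t) ≤ Var(Z)/t².
Var(Z) = σ² = 8.9² = 79.21.
Bound = 79.21 / 146.41 = 0.5410.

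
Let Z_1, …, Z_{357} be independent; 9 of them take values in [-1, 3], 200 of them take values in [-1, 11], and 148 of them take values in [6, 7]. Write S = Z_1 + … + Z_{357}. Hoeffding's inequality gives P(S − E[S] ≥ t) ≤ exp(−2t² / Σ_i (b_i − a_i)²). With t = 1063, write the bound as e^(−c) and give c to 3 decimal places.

77.682

Σ(b_i − a_i)² = 9·4² + 200·12² + 148·1² = 29092.
c = 2t² / 29092 = 2·1063² / 29092 = 77.6825.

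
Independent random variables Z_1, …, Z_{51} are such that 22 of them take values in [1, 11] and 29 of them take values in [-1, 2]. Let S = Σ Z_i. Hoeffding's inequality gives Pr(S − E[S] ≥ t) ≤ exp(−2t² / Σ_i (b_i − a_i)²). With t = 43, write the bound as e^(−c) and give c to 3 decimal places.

Σ(b_i − a_i)² = 22·10² + 29·3² = 2461.
c = 2t² / 2461 = 2·43² / 2461 = 1.5026.

1.503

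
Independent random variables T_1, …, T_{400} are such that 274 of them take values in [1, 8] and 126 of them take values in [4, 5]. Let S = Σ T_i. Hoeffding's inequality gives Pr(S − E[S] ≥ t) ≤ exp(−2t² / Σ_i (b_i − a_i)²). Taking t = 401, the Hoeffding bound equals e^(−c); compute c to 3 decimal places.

23.731

Σ(b_i − a_i)² = 274·7² + 126·1² = 13552.
c = 2t² / 13552 = 2·401² / 13552 = 23.7310.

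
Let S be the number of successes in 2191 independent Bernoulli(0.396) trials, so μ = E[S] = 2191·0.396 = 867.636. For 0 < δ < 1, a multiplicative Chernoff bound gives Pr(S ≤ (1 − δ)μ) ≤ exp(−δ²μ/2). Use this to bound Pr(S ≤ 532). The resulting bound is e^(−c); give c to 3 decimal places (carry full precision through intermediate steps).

64.919

Write 532 = (1 − δ)μ, so δ = 1 − 532/867.636 = 0.3868396…
Then the exponent is δ²μ/2 = (μ − 532)²/(2μ) = 64.918655.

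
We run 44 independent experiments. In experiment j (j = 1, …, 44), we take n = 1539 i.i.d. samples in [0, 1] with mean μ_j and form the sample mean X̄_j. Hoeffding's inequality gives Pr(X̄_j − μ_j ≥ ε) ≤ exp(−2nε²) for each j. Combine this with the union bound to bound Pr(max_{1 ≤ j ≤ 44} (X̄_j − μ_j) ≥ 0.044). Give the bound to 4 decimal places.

0.1136

Per-experiment Hoeffding bound: exp(−2·1539·0.044²) = exp(−5.95901) = 0.0025825.
Union bound over 44 events: 44·0.0025825 = 0.11363.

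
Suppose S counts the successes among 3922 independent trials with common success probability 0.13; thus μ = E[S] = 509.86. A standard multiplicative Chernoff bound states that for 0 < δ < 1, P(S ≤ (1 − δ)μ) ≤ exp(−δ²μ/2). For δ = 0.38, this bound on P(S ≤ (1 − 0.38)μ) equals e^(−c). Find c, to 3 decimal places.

c = δ²μ/2 = 0.38²·509.86/2 = 36.8119.

36.812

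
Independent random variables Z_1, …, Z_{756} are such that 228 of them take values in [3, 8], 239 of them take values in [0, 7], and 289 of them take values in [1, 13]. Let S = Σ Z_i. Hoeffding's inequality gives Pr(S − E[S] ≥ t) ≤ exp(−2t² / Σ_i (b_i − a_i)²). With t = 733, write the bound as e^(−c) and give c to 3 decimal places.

18.205

Σ(b_i − a_i)² = 228·5² + 239·7² + 289·12² = 59027.
c = 2t² / 59027 = 2·733² / 59027 = 18.2049.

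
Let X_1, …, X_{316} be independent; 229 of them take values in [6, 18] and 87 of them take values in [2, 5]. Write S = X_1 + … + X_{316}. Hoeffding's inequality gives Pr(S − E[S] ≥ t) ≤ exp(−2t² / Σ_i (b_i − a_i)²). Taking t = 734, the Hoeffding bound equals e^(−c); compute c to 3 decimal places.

31.918

Σ(b_i − a_i)² = 229·12² + 87·3² = 33759.
c = 2t² / 33759 = 2·734² / 33759 = 31.9178.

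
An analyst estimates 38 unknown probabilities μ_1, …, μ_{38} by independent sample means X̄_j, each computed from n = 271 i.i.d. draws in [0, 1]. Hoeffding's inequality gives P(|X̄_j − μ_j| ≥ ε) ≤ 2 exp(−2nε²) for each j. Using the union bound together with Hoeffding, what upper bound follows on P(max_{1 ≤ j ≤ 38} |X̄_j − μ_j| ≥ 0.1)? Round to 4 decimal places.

0.3365

Per-experiment Hoeffding bound: 2·exp(−2·271·0.1²) = 2·exp(−5.42000) = 0.0088543.
Union bound over 38 events: 38·0.0088543 = 0.33646.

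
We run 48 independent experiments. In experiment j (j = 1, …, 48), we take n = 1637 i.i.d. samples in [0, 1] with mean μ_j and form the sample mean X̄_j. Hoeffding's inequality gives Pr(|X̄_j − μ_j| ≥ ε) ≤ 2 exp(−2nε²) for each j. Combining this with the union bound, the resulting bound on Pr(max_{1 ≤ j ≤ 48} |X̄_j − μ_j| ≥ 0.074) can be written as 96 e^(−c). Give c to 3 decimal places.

Union bound over the 48 events: Pr(max_{1 ≤ j ≤ 48} |X̄_j − μ_j| ≥ 0.074) ≤ 48·2·exp(−2nε²) = 96 exp(−2·1637·0.074²).
So c = 2·1637·0.074² = 17.9284.

17.928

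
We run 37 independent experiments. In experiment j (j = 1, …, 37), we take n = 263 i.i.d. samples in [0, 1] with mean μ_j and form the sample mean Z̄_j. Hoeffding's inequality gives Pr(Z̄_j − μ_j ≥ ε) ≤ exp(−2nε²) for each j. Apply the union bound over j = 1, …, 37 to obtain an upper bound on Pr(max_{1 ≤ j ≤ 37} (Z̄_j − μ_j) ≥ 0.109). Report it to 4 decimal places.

0.0715

Per-experiment Hoeffding bound: exp(−2·263·0.109²) = exp(−6.24941) = 0.0019316.
Union bound over 37 events: 37·0.0019316 = 0.07147.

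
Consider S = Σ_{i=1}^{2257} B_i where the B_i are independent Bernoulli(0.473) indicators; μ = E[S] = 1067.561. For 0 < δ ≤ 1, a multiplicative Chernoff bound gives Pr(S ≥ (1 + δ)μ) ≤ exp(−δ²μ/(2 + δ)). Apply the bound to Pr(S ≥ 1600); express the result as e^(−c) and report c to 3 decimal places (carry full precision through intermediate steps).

Write 1600 = (1 + δ)μ, so δ = 1600/1067.561 − 1 = 0.4987434…
Then the exponent is δ²μ/(2 + δ) = (1600 − μ)² / (μ·(2 + δ)) = 106.273592.

106.274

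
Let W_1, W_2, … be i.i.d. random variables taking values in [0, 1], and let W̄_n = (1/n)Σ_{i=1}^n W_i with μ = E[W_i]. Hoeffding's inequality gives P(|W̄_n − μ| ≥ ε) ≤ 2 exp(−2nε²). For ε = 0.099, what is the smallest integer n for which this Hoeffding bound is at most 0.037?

Require 2·exp(−2nε²) ≤ 0.037, i.e. 2nε² ≥ ln(2/0.037) = 3.989985.
So n ≥ 3.989985 / (2·0.099²) = 203.550.
The smallest integer n is 204.

204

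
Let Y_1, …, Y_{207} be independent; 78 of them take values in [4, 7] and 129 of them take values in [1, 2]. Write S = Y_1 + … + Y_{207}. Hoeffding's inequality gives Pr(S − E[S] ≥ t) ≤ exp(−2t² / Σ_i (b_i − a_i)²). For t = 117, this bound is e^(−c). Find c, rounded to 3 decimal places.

32.946

Σ(b_i − a_i)² = 78·3² + 129·1² = 831.
c = 2t² / 831 = 2·117² / 831 = 32.9458.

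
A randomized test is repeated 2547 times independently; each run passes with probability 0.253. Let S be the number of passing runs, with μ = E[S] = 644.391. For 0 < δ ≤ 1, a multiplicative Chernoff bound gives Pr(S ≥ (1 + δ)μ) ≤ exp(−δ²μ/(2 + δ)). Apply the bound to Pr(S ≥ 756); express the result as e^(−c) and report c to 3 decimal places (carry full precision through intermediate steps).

8.895

Write 756 = (1 + δ)μ, so δ = 756/644.391 − 1 = 0.1732007…
Then the exponent is δ²μ/(2 + δ) = (756 − μ)² / (μ·(2 + δ)) = 8.895065.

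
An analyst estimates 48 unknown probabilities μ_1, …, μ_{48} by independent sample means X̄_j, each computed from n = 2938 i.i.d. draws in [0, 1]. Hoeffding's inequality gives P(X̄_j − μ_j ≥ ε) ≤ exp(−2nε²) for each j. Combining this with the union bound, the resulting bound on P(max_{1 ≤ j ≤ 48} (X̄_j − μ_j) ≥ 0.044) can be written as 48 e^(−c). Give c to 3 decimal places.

11.376

Union bound over the 48 events: P(max_{1 ≤ j ≤ 48} (X̄_j − μ_j) ≥ 0.044) ≤ 48·exp(−2nε²) = 48 exp(−2·2938·0.044²).
So c = 2·2938·0.044² = 11.3759.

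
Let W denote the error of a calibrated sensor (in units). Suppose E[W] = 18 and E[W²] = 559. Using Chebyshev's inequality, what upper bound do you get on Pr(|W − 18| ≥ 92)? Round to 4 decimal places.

0.0278

Var(W) = E[W²] − (E[W])² = 559 − 324 = 235.
Chebyshev's inequality: Pr(|W − μ| ≥ t) ≤ Var(W)/t² = 235/8464 = 0.0278.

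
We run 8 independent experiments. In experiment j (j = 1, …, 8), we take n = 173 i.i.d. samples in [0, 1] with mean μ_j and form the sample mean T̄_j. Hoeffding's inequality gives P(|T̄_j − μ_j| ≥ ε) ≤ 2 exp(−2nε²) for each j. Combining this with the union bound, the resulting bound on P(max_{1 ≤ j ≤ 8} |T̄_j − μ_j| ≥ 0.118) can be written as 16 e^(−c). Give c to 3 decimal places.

4.818

Union bound over the 8 events: P(max_{1 ≤ j ≤ 8} |T̄_j − μ_j| ≥ 0.118) ≤ 8·2·exp(−2nε²) = 16 exp(−2·173·0.118²).
So c = 2·173·0.118² = 4.8177.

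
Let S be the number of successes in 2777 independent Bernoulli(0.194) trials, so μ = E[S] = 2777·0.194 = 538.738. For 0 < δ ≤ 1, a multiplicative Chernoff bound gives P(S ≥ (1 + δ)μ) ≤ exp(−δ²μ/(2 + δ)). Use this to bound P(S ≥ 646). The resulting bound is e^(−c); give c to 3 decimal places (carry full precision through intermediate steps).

Write 646 = (1 + δ)μ, so δ = 646/538.738 − 1 = 0.1990986…
Then the exponent is δ²μ/(2 + δ) = (646 − μ)² / (μ·(2 + δ)) = 9.711123.

9.711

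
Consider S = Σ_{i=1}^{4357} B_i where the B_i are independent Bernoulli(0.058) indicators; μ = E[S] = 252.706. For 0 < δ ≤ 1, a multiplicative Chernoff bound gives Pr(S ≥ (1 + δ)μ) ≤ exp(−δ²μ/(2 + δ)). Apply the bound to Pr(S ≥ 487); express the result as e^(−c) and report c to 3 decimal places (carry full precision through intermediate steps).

74.210

Write 487 = (1 + δ)μ, so δ = 487/252.706 − 1 = 0.9271406…
Then the exponent is δ²μ/(2 + δ) = (487 − μ)² / (μ·(2 + δ)) = 74.210130.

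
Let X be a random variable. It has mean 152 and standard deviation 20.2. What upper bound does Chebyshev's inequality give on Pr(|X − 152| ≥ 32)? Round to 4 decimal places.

Chebyshev: Pr(|X − μ| ≥ t) ≤ Var(X)/t².
Var(X) = σ² = 20.2² = 408.04.
Bound = 408.04 / 1024 = 0.3985.

0.3985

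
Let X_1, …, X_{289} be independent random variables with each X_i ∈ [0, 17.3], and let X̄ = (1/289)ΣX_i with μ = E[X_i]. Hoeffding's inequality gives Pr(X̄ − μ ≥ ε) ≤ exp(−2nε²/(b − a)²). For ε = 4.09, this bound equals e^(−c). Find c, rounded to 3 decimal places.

c = 2nε²/(b − a)² = 2·289·4.09² / 17.3² = 32.3059.

32.306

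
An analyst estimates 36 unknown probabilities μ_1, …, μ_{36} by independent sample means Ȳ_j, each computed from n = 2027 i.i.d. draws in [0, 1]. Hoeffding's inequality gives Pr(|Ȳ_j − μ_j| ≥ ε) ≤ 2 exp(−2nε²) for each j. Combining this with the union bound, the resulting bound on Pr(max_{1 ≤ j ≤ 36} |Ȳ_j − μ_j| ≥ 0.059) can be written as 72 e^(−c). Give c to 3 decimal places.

14.112

Union bound over the 36 events: Pr(max_{1 ≤ j ≤ 36} |Ȳ_j − μ_j| ≥ 0.059) ≤ 36·2·exp(−2nε²) = 72 exp(−2·2027·0.059²).
So c = 2·2027·0.059² = 14.1120.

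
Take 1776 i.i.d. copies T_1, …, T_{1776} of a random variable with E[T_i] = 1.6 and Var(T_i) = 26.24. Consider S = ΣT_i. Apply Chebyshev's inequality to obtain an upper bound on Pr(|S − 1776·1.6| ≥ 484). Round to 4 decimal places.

Var(S) = n·Var(T_i) = 1776·26.24 = 46602.24.
Chebyshev: Pr(|S − 1776·1.6| ≥ 484) ≤ Var(S)/484² = 46602.24/234256 = 0.1989.

0.1989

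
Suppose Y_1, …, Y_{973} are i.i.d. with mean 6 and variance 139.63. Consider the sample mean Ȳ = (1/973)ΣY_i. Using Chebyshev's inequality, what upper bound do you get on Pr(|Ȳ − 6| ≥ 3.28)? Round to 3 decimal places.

Var(Ȳ) = Var(Y_i)/n = 139.63/973 = 0.1435.
Chebyshev: Pr(|Ȳ − 6| ≥ 3.28) ≤ Var(Ȳ)/(3.28)² = 139.63/(973·3.28²) = 0.0133.

0.013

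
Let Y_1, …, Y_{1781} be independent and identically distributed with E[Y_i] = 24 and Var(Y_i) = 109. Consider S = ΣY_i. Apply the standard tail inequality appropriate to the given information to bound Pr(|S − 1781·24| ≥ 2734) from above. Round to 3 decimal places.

0.026

With mean and variance of each term known, Chebyshev's inequality bounds the deviation of the sum (or sample mean).
Var(S) = n·Var(Y_i) = 1781·109 = 194129.
Chebyshev: Pr(|S − 1781·24| ≥ 2734) ≤ Var(S)/2734² = 194129/7474756 = 0.0260.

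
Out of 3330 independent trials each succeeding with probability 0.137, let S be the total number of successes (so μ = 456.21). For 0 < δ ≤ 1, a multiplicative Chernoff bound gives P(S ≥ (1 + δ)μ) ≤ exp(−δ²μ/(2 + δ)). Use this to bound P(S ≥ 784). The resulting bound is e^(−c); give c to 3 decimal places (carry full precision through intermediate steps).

Write 784 = (1 + δ)μ, so δ = 784/456.21 − 1 = 0.7185068…
Then the exponent is δ²μ/(2 + δ) = (784 − μ)² / (μ·(2 + δ)) = 86.635557.

86.636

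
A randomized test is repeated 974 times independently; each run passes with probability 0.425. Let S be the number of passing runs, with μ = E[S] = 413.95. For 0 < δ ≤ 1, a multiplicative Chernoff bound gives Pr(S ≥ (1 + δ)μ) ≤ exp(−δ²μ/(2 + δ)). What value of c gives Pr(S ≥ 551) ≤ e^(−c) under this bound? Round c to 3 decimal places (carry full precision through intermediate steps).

Write 551 = (1 + δ)μ, so δ = 551/413.95 − 1 = 0.3310786…
Then the exponent is δ²μ/(2 + δ) = (551 − μ)² / (μ·(2 + δ)) = 19.464949.

19.465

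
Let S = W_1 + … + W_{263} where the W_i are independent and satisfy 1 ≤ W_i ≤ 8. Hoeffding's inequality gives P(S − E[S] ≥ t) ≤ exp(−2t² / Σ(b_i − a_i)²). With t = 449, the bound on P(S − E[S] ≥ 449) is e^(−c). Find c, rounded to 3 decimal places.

31.287

Σ(b_i − a_i)² = 263·(7)² = 12887.
c = 2t²/12887 = 2·449²/12887 = 31.2875.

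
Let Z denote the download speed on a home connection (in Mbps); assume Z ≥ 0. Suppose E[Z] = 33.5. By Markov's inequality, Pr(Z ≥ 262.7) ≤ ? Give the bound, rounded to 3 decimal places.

0.128

Markov's inequality: for a non-negative random variable, Pr(Z ≥ a) ≤ E[Z]/a.
Here E[Z] = 33.5 and a = 262.7, so the bound is 33.5/262.7 = 0.1275.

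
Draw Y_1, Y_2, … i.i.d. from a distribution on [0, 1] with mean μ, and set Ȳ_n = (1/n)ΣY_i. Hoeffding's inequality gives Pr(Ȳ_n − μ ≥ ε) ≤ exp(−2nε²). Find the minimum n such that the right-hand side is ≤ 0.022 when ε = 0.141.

96

Require exp(−2nε²) ≤ 0.022, i.e. 2nε² ≥ ln(1/0.022) = 3.816713.
So n ≥ 3.816713 / (2·0.141²) = 95.989.
The smallest integer n is 96.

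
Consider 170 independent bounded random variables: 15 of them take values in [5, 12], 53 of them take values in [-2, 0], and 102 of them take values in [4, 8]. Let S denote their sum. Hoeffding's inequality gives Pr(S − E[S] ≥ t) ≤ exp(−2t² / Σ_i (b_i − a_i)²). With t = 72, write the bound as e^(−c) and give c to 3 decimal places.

Σ(b_i − a_i)² = 15·7² + 53·2² + 102·4² = 2579.
c = 2t² / 2579 = 2·72² / 2579 = 4.0202.

4.020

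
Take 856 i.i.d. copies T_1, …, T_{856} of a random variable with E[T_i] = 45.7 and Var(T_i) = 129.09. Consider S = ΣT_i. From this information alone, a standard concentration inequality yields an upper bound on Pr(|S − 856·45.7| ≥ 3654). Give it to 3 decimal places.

With mean and variance of each term known, Chebyshev's inequality bounds the deviation of the sum (or sample mean).
Var(S) = n·Var(T_i) = 856·129.09 = 110501.04.
Chebyshev: Pr(|S − 856·45.7| ≥ 3654) ≤ Var(S)/3654² = 110501.04/13351716 = 0.0083.

0.008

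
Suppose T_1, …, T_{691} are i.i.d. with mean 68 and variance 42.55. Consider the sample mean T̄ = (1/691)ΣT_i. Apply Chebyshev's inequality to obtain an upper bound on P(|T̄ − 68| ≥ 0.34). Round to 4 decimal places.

Var(T̄) = Var(T_i)/n = 42.55/691 = 0.061577.
Chebyshev: P(|T̄ − 68| ≥ 0.34) ≤ Var(T̄)/(0.34)² = 42.55/(691·0.34²) = 0.5327.

0.5327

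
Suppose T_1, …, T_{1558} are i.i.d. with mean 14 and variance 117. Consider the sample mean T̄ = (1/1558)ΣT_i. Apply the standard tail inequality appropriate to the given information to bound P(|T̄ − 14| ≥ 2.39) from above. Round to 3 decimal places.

With mean and variance of each term known, Chebyshev's inequality bounds the deviation of the sum (or sample mean).
Var(T̄) = Var(T_i)/n = 117/1558 = 0.075096.
Chebyshev: P(|T̄ − 14| ≥ 2.39) ≤ Var(T̄)/(2.39)² = 117/(1558·2.39²) = 0.0131.

0.013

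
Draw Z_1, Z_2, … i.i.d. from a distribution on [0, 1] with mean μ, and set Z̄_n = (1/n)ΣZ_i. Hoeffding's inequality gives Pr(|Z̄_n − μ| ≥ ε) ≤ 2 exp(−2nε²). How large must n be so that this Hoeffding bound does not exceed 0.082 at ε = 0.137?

86

Require 2·exp(−2nε²) ≤ 0.082, i.e. 2nε² ≥ ln(2/0.082) = 3.194183.
So n ≥ 3.194183 / (2·0.137²) = 85.092.
The smallest integer n is 86.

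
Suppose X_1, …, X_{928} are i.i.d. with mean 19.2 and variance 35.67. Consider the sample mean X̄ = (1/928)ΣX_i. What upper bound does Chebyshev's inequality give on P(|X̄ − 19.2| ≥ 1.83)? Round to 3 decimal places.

Var(X̄) = Var(X_i)/n = 35.67/928 = 0.038437.
Chebyshev: P(|X̄ − 19.2| ≥ 1.83) ≤ Var(X̄)/(1.83)² = 35.67/(928·1.83²) = 0.0115.

0.011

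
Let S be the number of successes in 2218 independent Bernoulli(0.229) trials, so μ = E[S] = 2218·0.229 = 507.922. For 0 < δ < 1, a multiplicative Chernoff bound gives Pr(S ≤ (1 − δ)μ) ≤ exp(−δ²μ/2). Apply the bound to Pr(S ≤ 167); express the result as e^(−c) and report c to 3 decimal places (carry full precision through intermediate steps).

Write 167 = (1 − δ)μ, so δ = 1 − 167/507.922 = 0.6712094…
Then the exponent is δ²μ/2 = (μ − 167)²/(2μ) = 114.415019.

114.415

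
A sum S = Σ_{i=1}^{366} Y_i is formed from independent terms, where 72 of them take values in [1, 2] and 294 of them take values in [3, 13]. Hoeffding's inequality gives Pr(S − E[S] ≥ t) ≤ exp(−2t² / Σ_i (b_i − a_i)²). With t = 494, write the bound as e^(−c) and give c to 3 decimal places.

16.561

Σ(b_i − a_i)² = 72·1² + 294·10² = 29472.
c = 2t² / 29472 = 2·494² / 29472 = 16.5605.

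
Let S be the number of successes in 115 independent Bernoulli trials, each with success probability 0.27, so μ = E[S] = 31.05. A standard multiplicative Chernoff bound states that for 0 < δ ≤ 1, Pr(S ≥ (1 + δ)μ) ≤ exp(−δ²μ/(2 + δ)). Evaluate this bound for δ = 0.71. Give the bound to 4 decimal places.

Exponent = δ²μ/(2 + δ) = 0.71²·31.05/2.71 = 5.7758.
Bound = exp(−5.7758) = 0.00310.

0.0031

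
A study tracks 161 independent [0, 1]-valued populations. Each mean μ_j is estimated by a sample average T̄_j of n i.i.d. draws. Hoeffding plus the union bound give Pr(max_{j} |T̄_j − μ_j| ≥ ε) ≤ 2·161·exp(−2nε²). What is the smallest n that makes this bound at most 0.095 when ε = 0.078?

669

Need 2·161·exp(−2nε²) ≤ 0.095, i.e. exp(−2nε²) ≤ 0.095/322.
So 2nε² ≥ ln(322/0.095) = 8.128430.
Hence n ≥ 8.128430/(2·0.078²) = 668.017.
The smallest integer n is 669.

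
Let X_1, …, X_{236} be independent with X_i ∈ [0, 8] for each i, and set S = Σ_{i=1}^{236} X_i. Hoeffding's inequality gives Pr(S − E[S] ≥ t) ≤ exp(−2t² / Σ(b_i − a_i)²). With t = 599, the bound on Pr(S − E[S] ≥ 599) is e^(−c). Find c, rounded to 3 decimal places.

Σ(b_i − a_i)² = 236·(8)² = 15104.
c = 2t²/15104 = 2·599²/15104 = 47.5107.

47.511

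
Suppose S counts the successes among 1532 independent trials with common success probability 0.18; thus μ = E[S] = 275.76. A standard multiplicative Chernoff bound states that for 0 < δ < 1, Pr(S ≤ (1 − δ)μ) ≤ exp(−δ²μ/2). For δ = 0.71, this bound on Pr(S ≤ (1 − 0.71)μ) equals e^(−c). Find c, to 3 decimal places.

69.505

c = δ²μ/2 = 0.71²·275.76/2 = 69.5053.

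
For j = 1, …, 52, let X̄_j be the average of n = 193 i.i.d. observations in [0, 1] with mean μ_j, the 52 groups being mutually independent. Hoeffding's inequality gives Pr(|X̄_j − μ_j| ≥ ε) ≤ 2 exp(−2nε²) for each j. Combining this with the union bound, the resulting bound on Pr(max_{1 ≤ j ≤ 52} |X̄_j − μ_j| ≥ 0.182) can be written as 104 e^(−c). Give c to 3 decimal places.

Union bound over the 52 events: Pr(max_{1 ≤ j ≤ 52} |X̄_j − μ_j| ≥ 0.182) ≤ 52·2·exp(−2nε²) = 104 exp(−2·193·0.182²).
So c = 2·193·0.182² = 12.7859.

12.786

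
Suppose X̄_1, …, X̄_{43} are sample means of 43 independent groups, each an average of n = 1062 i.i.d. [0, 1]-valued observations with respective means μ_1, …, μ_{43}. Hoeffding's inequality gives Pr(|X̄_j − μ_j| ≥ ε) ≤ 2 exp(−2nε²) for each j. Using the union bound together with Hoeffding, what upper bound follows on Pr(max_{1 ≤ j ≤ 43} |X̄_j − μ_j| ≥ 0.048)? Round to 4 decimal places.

Per-experiment Hoeffding bound: 2·exp(−2·1062·0.048²) = 2·exp(−4.89370) = 0.014987.
Union bound over 43 events: 43·0.014987 = 0.64446.

0.6445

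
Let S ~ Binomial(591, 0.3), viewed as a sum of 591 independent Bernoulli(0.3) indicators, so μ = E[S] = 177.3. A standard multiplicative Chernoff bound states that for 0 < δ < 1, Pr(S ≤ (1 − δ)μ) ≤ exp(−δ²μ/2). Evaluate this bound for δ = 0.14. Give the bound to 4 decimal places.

Exponent = δ²μ/2 = 0.14²·177.3/2 = 1.7375.
Bound = exp(−1.7375) = 0.17595.

0.1760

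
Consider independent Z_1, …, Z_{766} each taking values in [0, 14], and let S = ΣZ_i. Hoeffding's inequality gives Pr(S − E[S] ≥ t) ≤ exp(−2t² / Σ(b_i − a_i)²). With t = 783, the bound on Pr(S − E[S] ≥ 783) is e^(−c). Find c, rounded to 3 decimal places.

Σ(b_i − a_i)² = 766·(14)² = 150136.
c = 2t²/150136 = 2·783²/150136 = 8.1671.

8.167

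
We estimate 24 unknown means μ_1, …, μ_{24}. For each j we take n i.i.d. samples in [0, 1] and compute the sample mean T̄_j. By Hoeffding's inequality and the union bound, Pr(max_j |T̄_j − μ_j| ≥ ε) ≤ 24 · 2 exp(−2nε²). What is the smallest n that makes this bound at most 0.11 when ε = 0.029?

Need 2·24·exp(−2nε²) ≤ 0.11, i.e. exp(−2nε²) ≤ 0.11/48.
So 2nε² ≥ ln(48/0.11) = 6.078476.
Hence n ≥ 6.078476/(2·0.029²) = 3613.838.
The smallest integer n is 3614.

3614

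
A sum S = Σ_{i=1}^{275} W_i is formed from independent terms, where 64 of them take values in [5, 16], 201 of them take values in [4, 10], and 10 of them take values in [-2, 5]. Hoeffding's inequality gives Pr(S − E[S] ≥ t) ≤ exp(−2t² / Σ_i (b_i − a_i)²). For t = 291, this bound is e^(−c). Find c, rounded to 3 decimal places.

10.948

Σ(b_i − a_i)² = 64·11² + 201·6² + 10·7² = 15470.
c = 2t² / 15470 = 2·291² / 15470 = 10.9478.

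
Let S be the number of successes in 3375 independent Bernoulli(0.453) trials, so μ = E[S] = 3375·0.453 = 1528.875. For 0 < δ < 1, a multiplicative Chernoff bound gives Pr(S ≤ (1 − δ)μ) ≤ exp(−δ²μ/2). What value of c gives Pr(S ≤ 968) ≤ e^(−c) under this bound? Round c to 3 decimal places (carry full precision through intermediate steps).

102.880

Write 968 = (1 − δ)μ, so δ = 1 − 968/1528.875 = 0.3668547…
Then the exponent is δ²μ/2 = (μ − 968)²/(2μ) = 102.879819.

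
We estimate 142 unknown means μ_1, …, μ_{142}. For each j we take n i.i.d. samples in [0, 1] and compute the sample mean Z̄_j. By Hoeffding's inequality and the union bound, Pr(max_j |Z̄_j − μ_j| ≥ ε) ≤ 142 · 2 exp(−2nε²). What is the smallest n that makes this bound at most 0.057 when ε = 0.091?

515

Need 2·142·exp(−2nε²) ≤ 0.057, i.e. exp(−2nε²) ≤ 0.057/284.
So 2nε² ≥ ln(284/0.057) = 8.513678.
Hence n ≥ 8.513678/(2·0.091²) = 514.049.
The smallest integer n is 515.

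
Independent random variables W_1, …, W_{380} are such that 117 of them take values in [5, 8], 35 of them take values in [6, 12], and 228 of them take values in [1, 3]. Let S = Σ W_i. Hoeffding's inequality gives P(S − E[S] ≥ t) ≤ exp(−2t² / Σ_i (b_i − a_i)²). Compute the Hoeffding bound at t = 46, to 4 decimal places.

Σ(b_i − a_i)² = 117·3² + 35·6² + 228·2² = 3225.
Exponent = 2·46² / 3225 = 1.31225.
Bound = exp(−1.31225) = 0.26921.

0.2692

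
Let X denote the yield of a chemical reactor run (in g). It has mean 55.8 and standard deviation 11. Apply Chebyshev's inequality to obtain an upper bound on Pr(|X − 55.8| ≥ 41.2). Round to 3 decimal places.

0.071

Chebyshev: Pr(|X − μ| ≥ t) ≤ Var(X)/t².
Var(X) = σ² = 11² = 121.
Bound = 121 / 1697.44 = 0.0713.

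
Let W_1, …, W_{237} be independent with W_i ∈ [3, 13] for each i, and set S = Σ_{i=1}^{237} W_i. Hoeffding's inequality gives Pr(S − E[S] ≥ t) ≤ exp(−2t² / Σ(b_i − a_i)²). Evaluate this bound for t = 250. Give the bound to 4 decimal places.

0.0051

Σ(b_i − a_i)² = 237·(10)² = 23700.
Exponent = 2·250²/23700 = 5.2743.
Bound = exp(−5.2743) = 0.00512.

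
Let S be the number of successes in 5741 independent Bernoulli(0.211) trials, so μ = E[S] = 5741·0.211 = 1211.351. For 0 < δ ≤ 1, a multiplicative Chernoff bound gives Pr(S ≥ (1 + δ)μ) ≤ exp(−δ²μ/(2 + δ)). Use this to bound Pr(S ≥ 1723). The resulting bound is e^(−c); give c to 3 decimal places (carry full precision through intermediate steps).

Write 1723 = (1 + δ)μ, so δ = 1723/1211.351 − 1 = 0.4223788…
Then the exponent is δ²μ/(2 + δ) = (1723 − μ)² / (μ·(2 + δ)) = 89.213833.

89.214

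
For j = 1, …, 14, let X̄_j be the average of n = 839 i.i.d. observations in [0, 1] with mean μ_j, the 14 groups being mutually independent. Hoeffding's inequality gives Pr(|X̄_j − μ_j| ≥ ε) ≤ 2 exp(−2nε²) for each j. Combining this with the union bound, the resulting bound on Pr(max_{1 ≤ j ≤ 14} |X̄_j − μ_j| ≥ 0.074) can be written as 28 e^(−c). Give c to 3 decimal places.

9.189

Union bound over the 14 events: Pr(max_{1 ≤ j ≤ 14} |X̄_j − μ_j| ≥ 0.074) ≤ 14·2·exp(−2nε²) = 28 exp(−2·839·0.074²).
So c = 2·839·0.074² = 9.1887.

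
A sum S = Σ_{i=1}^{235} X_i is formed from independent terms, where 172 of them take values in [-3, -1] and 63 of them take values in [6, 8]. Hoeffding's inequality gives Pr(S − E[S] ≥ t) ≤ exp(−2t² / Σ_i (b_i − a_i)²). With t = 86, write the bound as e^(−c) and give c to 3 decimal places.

15.736

Σ(b_i − a_i)² = 172·2² + 63·2² = 940.
c = 2t² / 940 = 2·86² / 940 = 15.7362.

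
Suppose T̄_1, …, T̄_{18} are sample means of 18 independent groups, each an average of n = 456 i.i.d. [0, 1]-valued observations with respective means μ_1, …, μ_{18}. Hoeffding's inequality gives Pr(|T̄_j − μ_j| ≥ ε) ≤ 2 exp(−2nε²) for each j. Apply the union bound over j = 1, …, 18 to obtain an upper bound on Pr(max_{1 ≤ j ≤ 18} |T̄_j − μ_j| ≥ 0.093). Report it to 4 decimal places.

Per-experiment Hoeffding bound: 2·exp(−2·456·0.093²) = 2·exp(−7.88789) = 0.00075052.
Union bound over 18 events: 18·0.00075052 = 0.01351.

0.0135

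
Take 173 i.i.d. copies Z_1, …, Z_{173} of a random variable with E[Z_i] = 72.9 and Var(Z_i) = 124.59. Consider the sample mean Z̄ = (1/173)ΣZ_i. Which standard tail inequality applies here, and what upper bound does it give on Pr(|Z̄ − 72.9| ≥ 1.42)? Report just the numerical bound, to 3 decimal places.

0.357

With mean and variance of each term known, Chebyshev's inequality bounds the deviation of the sum (or sample mean).
Var(Z̄) = Var(Z_i)/n = 124.59/173 = 0.72017.
Chebyshev: Pr(|Z̄ − 72.9| ≥ 1.42) ≤ Var(Z̄)/(1.42)² = 124.59/(173·1.42²) = 0.3572.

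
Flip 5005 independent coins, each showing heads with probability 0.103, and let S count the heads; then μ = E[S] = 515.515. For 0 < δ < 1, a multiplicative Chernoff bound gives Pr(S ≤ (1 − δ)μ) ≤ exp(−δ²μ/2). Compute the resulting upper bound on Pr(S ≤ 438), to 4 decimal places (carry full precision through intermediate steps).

Write 438 = (1 − δ)μ, so δ = 1 − 438/515.515 = 0.1503642…
Then the exponent is δ²μ/2 = (μ − 438)²/(2μ) = 5.827740.
Bound = exp(−5.827740) = 0.00294.

0.0029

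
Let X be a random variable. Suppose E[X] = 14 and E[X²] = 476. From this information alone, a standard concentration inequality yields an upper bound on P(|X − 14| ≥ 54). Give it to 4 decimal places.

0.0960

The first two moments determine the variance, so Chebyshev's inequality is the sharpest standard bound available.
Var(X) = E[X²] − (E[X])² = 476 − 196 = 280.
Chebyshev's inequality: P(|X − μ| ≥ t) ≤ Var(X)/t² = 280/2916 = 0.0960.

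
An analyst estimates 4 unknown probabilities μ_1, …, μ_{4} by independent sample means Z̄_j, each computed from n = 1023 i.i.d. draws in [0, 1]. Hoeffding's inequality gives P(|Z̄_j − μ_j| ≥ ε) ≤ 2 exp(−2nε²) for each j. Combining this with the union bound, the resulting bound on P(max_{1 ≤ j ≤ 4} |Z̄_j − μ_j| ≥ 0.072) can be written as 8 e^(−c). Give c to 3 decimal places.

Union bound over the 4 events: P(max_{1 ≤ j ≤ 4} |Z̄_j − μ_j| ≥ 0.072) ≤ 4·2·exp(−2nε²) = 8 exp(−2·1023·0.072²).
So c = 2·1023·0.072² = 10.6065.

10.606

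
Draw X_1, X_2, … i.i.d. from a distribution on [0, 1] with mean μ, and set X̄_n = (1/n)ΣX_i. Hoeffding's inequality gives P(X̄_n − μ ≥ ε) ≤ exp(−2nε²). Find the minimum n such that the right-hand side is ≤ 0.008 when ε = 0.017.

8354

Require exp(−2nε²) ≤ 0.008, i.e. 2nε² ≥ ln(1/0.008) = 4.828314.
So n ≥ 4.828314 / (2·0.017²) = 8353.484.
The smallest integer n is 8354.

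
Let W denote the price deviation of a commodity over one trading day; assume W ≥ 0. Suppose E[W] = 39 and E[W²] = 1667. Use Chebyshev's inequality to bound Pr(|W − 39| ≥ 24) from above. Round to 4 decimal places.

0.2535

Var(W) = E[W²] − (E[W])² = 1667 − 1521 = 146.
Chebyshev's inequality: Pr(|W − μ| ≥ t) ≤ Var(W)/t² = 146/576 = 0.2535.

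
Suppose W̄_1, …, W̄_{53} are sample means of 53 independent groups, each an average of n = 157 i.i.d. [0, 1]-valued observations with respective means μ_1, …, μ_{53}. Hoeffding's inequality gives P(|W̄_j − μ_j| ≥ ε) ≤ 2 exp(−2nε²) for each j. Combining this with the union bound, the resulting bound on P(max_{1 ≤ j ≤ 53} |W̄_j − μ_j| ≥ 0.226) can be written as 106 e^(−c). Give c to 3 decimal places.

16.038

Union bound over the 53 events: P(max_{1 ≤ j ≤ 53} |W̄_j − μ_j| ≥ 0.226) ≤ 53·2·exp(−2nε²) = 106 exp(−2·157·0.226²).
So c = 2·157·0.226² = 16.0379.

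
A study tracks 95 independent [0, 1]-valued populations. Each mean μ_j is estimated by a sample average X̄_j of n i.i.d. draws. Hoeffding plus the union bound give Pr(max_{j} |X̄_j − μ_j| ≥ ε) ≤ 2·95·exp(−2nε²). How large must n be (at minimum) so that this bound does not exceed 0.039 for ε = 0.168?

Need 2·95·exp(−2nε²) ≤ 0.039, i.e. exp(−2nε²) ≤ 0.039/190.
So 2nε² ≥ ln(190/0.039) = 8.491218.
Hence n ≥ 8.491218/(2·0.168²) = 150.425.
The smallest integer n is 151.

151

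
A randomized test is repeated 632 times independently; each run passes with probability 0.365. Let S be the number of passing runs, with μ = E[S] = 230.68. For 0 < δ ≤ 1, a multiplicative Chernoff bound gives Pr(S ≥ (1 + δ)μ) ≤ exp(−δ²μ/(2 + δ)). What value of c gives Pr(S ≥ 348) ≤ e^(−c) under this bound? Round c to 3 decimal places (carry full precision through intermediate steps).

Write 348 = (1 + δ)μ, so δ = 348/230.68 − 1 = 0.5085833…
Then the exponent is δ²μ/(2 + δ) = (348 − μ)² / (μ·(2 + δ)) = 23.785136.

23.785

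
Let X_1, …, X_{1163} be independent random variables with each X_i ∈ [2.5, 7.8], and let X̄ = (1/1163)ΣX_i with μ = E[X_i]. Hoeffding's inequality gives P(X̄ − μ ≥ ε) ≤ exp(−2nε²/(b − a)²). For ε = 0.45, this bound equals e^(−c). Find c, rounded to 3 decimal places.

c = 2nε²/(b − a)² = 2·1163·0.45² / 5.3² = 16.7681.

16.768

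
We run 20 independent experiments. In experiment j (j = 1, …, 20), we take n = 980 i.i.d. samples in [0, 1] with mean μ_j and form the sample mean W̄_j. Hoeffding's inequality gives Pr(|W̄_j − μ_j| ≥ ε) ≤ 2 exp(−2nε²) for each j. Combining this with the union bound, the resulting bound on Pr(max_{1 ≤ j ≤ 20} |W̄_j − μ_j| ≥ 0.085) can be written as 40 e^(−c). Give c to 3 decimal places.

14.161

Union bound over the 20 events: Pr(max_{1 ≤ j ≤ 20} |W̄_j − μ_j| ≥ 0.085) ≤ 20·2·exp(−2nε²) = 40 exp(−2·980·0.085²).
So c = 2·980·0.085² = 14.1610.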